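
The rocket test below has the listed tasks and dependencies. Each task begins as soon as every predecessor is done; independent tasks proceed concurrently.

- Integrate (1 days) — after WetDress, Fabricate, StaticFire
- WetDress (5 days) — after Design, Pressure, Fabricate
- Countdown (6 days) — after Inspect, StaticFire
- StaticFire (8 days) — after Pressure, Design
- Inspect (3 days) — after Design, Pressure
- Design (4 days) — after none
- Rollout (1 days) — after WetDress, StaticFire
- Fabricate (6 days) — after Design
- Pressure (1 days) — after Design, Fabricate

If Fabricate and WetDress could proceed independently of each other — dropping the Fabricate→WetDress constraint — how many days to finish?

Original critical path: Design→Fabricate→Pressure→StaticFire→Countdown = 4+6+1+8+6 = 25 ⇒ 25 days.
Dropping Fabricate→WetDress doesn't change WetDress's earliest start (11); another predecessor still binds.
The longest chain is now Design→Fabricate→Pressure→StaticFire→Countdown = 4+6+1+8+6 = 25, so the plan takes 25 days.

25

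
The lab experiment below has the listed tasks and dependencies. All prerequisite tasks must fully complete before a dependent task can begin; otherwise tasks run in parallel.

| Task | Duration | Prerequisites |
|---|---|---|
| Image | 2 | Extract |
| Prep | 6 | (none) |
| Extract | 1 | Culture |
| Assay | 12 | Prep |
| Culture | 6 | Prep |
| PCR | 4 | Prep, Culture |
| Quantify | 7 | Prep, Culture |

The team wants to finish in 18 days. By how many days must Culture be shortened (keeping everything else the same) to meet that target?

Current finish: 19 days; target: 18.
Culture is on every critical path, so each day cut from Culture cuts the finish by one (this holds down to a finish of 18).
Need 19 − 18 = 1 day off Culture → Culture becomes 5 days, finish becomes 18.

1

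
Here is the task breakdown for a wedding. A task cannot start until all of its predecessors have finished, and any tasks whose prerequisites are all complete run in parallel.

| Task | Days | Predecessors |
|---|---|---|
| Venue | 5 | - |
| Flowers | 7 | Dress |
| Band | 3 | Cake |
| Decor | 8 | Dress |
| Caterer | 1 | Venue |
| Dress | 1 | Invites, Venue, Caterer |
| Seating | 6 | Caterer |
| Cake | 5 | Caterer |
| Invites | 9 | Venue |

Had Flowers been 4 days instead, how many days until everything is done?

23

Actual critical path: Venue→Invites→Dress→Decor = 5+9+1+8 = 23 ⇒ 23 days.
The longest path through Flowers is only 22 days, so Flowers has float 1.
No other chain overtakes it, so the finish is 23 days.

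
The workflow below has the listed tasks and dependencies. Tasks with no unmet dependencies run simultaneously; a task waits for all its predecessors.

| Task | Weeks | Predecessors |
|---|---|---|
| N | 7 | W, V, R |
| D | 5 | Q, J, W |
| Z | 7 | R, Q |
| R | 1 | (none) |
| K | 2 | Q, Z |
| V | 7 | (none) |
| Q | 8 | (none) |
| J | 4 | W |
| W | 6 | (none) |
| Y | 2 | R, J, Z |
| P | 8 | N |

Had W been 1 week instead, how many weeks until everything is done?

22

As given, the longest chain is V→N→P = 7+7+8 = 22, so the finish is 22 weeks.
W is off the critical path — its longest chain is 21 weeks, giving 1 of slack.
That remains the longest chain; total 22 weeks.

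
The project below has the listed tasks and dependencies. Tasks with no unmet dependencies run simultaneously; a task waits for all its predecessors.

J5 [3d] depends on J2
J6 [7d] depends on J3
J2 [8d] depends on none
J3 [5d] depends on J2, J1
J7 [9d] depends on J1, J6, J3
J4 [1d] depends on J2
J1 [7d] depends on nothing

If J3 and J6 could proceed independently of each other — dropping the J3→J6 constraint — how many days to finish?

22

Original critical path: J2→J3→J6→J7 = 8+5+7+9 = 29 ⇒ 29 days.
Without J3→J6, J6's earliest start moves from 13 to 0.
The longest chain is now J2→J3→J7 = 8+5+9 = 22, so the schedule takes 22 days.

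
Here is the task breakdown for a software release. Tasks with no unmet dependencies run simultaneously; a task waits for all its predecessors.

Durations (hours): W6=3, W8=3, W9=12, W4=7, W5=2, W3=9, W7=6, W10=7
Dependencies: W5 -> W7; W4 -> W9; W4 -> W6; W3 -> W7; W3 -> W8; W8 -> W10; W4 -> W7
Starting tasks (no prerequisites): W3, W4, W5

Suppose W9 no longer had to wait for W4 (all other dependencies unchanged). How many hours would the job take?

With the dependency in place, W3→W8→W10 = 9+3+7 = 19 sets the finish at 19 hours.
Without W4→W9, W9's earliest start moves from 7 to 0.
The longest chain is now W3→W8→W10 = 9+3+7 = 19, so the job takes 19 hours.

19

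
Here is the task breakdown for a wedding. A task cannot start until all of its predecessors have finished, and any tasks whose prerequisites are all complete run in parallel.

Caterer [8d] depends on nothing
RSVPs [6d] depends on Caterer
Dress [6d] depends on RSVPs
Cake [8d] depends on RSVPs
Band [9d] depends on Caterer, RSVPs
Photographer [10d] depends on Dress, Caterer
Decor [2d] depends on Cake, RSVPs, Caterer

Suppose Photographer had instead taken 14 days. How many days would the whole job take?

Baseline: Caterer→RSVPs→Dress→Photographer = 8+6+6+10 = 30 → 30 days.
Since Photographer is critical, the +4 change carries straight to that chain (now 34 days).
The critical path is still Caterer→RSVPs→Dress→Photographer; finish is now 34 days.

34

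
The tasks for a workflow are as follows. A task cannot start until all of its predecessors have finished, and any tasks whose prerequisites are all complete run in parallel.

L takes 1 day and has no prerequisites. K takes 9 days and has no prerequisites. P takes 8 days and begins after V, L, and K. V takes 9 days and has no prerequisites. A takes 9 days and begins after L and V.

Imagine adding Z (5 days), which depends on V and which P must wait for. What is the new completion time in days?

Originally the job takes 18 days.
With Z inserted, P now waits for max(V, L, K, Z).
New critical path: V→Z→P = 9+5+8 = 22 ⇒ 22 days.

22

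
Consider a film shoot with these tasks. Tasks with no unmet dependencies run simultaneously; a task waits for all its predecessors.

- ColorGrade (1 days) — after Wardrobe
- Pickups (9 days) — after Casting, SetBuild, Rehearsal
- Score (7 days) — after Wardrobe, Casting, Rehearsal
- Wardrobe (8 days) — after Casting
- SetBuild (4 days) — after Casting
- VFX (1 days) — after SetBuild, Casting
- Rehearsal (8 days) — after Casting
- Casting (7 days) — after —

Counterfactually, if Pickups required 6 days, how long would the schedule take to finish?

22

Actual critical path: Casting→Rehearsal→Pickups = 7+8+9 = 24 ⇒ 24 days.
Pickups is on the critical path; changing it to 6 makes that path 21 days.
The binding chain switches to Casting→Wardrobe→Score = 7+8+7 = 22; finish 22 days.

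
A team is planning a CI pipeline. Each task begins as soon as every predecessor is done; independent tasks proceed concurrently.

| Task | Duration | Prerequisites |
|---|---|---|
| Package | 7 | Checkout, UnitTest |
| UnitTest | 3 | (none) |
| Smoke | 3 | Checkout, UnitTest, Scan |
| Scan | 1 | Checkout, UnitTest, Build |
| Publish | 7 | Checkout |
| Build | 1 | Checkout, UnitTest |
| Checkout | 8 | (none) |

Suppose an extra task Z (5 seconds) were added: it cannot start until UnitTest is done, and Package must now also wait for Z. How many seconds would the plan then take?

15

Originally the plan takes 15 seconds.
With Z inserted, Package now waits for max(Checkout, UnitTest, Z).
New critical path: Checkout→Package = 8+7 = 15 ⇒ 15 seconds.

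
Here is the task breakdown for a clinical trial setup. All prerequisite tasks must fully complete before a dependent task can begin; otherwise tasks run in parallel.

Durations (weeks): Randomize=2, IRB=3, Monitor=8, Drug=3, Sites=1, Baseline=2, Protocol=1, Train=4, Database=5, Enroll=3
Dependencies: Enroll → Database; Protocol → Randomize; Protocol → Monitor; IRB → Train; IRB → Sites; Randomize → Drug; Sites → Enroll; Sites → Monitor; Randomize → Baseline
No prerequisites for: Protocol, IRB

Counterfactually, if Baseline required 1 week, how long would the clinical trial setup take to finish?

Critical path before the change: IRB→Sites→Enroll→Database = 3+1+3+5 = 12 giving 12 weeks.
Baseline is off the critical path — its longest chain is 5 weeks, giving 7 of slack.
The critical path is still IRB→Sites→Enroll→Database; finish is now 12 weeks.

12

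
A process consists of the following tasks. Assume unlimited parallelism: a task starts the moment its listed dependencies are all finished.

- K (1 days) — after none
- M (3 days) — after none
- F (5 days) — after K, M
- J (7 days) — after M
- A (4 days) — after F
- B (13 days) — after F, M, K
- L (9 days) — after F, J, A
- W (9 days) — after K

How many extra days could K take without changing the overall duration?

The longest chain is M→F→A→L = 3+5+4+9 = 21; overall finish 21 days.
The longest chain containing K totals 19 days.
So K can slip 3 − 1 = 2 days.

2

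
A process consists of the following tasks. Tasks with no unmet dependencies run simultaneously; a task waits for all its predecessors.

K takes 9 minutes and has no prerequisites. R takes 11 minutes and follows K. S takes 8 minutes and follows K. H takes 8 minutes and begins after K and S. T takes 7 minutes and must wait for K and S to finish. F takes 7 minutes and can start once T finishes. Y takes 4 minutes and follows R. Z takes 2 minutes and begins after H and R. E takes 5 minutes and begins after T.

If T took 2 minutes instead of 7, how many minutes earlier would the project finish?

4

Critical path before the change: K→S→T→F = 9+8+7+7 = 31 giving 31 minutes.
Since T is critical, the -5 change carries straight to that chain (now 26 minutes).
New critical path: K→S→H→Z = 9+8+8+2 = 27 ⇒ 27 minutes.
Change in finish: 27 − 31 = -4 minutes.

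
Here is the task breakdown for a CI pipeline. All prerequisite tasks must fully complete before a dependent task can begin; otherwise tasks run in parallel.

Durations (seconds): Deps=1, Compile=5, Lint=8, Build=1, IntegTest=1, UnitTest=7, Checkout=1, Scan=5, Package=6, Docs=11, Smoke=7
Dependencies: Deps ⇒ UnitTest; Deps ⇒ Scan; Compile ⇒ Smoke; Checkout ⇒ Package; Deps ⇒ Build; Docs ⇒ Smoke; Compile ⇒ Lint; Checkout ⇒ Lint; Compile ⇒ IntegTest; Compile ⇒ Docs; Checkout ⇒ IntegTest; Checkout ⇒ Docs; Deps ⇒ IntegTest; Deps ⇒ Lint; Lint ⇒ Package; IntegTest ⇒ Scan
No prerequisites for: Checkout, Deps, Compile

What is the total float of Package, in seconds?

The longest chain is Compile→Docs→Smoke = 5+11+7 = 23; overall finish 23 seconds.
Longest path through Package: 19 seconds (earliest finish 19, latest finish 23).
Float = 23 − 19 = 4.

4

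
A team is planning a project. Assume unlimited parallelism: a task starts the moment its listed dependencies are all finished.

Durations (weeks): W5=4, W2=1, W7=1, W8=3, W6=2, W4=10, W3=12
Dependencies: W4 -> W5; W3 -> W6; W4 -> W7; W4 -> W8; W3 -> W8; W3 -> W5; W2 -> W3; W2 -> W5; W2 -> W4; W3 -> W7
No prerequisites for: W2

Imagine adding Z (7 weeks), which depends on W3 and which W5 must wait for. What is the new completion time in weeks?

Originally the job takes 17 weeks.
With Z inserted, W5 now waits for max(W3, W2, W4, Z).
New critical path: W2→W3→Z→W5 = 1+12+7+4 = 24 ⇒ 24 weeks.

24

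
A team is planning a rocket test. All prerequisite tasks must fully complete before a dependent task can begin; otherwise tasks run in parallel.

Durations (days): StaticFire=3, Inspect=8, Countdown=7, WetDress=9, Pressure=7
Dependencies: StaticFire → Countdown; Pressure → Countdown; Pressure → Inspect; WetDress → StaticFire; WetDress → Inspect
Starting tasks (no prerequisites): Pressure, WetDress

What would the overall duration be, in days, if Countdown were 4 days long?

Baseline: WetDress→StaticFire→Countdown = 9+3+7 = 19 → 19 days.
Countdown is on the critical path; changing it to 4 makes that path 16 days.
The binding chain switches to WetDress→Inspect = 9+8 = 17; finish 17 days.

17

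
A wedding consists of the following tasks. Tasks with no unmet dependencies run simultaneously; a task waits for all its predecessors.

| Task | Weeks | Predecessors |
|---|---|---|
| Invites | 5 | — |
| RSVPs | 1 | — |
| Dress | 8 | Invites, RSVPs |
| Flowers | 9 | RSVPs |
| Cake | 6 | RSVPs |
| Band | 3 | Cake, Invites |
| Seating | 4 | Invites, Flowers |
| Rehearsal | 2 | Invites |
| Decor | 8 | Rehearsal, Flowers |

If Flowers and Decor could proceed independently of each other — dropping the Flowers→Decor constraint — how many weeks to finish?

Original critical path: RSVPs→Flowers→Decor = 1+9+8 = 18 ⇒ 18 weeks.
Without Flowers→Decor, Decor's earliest start moves from 10 to 7.
After: Invites→Rehearsal→Decor = 5+2+8 = 15 → 15 weeks.

15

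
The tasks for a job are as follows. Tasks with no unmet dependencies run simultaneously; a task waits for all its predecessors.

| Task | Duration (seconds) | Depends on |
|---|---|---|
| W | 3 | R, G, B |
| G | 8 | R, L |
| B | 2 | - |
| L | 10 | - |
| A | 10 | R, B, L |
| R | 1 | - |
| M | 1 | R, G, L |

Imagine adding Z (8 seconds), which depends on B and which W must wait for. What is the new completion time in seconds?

Originally the job takes 21 seconds.
With Z inserted, W now waits for max(R, G, B, Z).
New critical path: L→G→W = 10+8+3 = 21 ⇒ 21 seconds.

21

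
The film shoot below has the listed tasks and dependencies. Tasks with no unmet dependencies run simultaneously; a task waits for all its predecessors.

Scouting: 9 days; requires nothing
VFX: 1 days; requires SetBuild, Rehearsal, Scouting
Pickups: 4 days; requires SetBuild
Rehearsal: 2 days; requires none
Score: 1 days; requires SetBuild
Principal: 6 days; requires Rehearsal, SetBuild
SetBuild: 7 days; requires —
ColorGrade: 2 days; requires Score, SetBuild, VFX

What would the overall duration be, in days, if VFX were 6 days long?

17

The binding path is SetBuild→Principal = 7+6 = 13; finish at 13 days.
The longest path through VFX is only 12 days, so VFX has float 1.
Now Scouting→VFX→ColorGrade = 9+6+2 = 17 is longest, so the finish becomes 17 days.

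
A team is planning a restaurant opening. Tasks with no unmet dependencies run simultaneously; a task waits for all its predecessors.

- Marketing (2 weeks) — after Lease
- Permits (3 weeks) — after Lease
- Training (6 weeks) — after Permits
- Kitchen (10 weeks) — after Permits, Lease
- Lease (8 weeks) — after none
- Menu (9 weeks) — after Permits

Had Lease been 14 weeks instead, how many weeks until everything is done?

Baseline: Lease→Permits→Kitchen = 8+3+10 = 21 → 21 weeks.
Lease lies on that path, so at 14 weeks the path becomes 27 weeks.
The critical path is still Lease→Permits→Kitchen; finish is now 27 weeks.

27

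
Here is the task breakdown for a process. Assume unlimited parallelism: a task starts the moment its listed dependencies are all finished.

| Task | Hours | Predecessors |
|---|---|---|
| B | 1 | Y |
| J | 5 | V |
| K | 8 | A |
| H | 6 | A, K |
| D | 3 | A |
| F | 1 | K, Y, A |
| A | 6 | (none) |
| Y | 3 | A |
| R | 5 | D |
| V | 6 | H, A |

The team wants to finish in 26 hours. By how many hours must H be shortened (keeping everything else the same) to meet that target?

Current finish: 31 hours; target: 26.
H is on every critical path, so each hour cut from H cuts the finish by one (this holds down to a finish of 26).
Need 31 − 26 = 5 hours off H → H becomes 1 hour, finish becomes 26.

5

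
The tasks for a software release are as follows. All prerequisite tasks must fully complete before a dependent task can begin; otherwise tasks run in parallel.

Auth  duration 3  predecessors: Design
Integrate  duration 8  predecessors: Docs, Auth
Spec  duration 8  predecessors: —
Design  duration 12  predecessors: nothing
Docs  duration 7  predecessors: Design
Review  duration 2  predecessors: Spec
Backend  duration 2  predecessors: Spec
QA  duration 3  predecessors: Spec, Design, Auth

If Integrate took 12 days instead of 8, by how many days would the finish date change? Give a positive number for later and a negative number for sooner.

Baseline: Design→Docs→Integrate = 12+7+8 = 27 → 27 days.
Since Integrate is critical, the +4 change carries straight to that chain (now 31 days).
The critical path is still Design→Docs→Integrate; finish is now 31 days.
Change in finish: 31 − 27 = +4 days.

4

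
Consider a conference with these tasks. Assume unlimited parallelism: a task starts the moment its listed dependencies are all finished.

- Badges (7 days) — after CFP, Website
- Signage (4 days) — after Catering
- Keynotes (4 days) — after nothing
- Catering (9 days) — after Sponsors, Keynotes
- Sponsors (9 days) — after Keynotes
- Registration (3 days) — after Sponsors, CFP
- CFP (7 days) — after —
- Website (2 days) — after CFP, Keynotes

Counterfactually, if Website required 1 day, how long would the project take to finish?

Actual critical path: Keynotes→Sponsors→Catering→Signage = 4+9+9+4 = 26 ⇒ 26 days.
The longest path through Website is only 16 days, so Website has float 10.
No other chain overtakes it, so the finish is 26 days.

26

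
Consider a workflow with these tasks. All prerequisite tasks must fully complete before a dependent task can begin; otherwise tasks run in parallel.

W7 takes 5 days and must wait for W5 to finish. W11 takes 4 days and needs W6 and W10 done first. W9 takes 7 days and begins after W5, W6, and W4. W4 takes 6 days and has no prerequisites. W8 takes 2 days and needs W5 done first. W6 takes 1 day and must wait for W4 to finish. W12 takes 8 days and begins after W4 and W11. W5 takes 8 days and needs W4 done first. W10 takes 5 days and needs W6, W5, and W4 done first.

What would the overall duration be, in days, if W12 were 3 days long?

26

Baseline: W4→W5→W10→W11→W12 = 6+8+5+4+8 = 31 → 31 days.
W12 lies on that path, so at 3 days the path becomes 26 days.
That remains the longest chain; total 26 days.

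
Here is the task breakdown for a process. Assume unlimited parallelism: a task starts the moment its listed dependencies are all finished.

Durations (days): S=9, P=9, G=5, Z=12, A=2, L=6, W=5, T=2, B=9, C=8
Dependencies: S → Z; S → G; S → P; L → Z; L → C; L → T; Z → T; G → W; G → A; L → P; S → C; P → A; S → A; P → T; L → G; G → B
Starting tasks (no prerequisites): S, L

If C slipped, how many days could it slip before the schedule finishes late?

S→Z→T = 9+12+2 = 23 sets the makespan at 23 days.
Longest path through C: 17 days (earliest finish 17, latest finish 23).
Slack of C = 15 − 9 = 6 days.

6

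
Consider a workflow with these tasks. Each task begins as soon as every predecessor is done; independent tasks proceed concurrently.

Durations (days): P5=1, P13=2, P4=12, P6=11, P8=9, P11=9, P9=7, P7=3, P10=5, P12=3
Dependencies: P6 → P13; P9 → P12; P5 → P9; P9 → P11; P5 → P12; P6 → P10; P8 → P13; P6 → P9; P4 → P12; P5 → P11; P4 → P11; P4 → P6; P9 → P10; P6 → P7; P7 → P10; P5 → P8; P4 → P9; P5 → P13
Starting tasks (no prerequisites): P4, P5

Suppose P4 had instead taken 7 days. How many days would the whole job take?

34

Critical path before the change: P4→P6→P9→P11 = 12+11+7+9 = 39 giving 39 days.
P4 is on the critical path; changing it to 7 makes that path 34 days.
No other chain overtakes it, so the finish is 34 days.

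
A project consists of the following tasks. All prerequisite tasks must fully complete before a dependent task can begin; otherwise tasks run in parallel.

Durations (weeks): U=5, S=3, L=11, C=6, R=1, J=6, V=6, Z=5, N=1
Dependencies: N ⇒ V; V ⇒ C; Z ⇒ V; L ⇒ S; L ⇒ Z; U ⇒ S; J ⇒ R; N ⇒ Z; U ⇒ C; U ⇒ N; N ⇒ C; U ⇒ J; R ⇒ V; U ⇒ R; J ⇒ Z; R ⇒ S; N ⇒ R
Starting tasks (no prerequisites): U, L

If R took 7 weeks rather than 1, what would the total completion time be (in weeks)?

As given, the longest chain is U→J→Z→V→C = 5+6+5+6+6 = 28, so the finish is 28 weeks.
The longest path through R is only 24 weeks, so R has float 4.
New critical path: U→J→R→V→C = 5+6+7+6+6 = 30 ⇒ 30 weeks.

30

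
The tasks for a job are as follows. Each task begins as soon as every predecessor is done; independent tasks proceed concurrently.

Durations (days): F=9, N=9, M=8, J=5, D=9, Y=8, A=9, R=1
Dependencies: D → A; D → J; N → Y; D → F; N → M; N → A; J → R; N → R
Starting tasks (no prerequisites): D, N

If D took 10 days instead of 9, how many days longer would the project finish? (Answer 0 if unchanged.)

As given, the longest chain is D→A = 9+9 = 18, so the finish is 18 days.
D is on the critical path; changing it to 10 makes that path 19 days.
That remains the longest chain; total 19 days.
Change in finish: 19 − 18 = +1 days.

1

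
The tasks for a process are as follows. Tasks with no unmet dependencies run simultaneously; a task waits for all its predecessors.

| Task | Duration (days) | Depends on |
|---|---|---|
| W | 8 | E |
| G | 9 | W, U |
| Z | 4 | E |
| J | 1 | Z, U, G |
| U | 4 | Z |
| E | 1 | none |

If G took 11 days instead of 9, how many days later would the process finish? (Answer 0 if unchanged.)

2

As given, the longest chain is E→Z→U→G→J = 1+4+4+9+1 = 19, so the finish is 19 days.
G is on the critical path; changing it to 11 makes that path 21 days.
No other chain overtakes it, so the finish is 21 days.
Change in finish: 21 − 19 = +2 days.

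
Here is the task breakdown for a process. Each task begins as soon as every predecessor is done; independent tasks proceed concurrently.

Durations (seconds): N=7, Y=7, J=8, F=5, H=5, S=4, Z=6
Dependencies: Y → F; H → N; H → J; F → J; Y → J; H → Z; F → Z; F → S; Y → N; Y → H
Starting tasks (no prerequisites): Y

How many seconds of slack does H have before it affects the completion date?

The longest chain is Y→H→J = 7+5+8 = 20; overall finish 20 seconds.
H finishes as early as 12 and must finish by 12.
Slack of H = 7 − 7 = 0 seconds.

0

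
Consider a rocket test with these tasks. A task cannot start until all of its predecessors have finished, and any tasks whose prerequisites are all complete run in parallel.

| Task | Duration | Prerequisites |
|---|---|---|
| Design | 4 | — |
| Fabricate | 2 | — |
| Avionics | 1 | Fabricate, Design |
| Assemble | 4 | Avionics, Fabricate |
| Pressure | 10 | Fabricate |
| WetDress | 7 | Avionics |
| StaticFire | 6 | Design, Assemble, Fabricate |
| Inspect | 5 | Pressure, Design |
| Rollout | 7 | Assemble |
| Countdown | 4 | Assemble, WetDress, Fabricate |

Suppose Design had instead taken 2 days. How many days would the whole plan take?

Actual critical path: Fabricate→Pressure→Inspect = 2+10+5 = 17 ⇒ 17 days.
The longest path through Design is only 16 days, so Design has float 1.
No other chain overtakes it, so the finish is 17 days.

17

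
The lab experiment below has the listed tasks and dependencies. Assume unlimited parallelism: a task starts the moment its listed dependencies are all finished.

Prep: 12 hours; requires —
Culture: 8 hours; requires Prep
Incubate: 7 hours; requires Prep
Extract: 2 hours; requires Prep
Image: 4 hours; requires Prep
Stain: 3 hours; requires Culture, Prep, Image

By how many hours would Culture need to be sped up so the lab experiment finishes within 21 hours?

2

Current finish: 23 hours; target: 21.
Culture is on every critical path, so each hour cut from Culture cuts the finish by one (this holds down to a finish of 19).
Need 23 − 21 = 2 hours off Culture → Culture becomes 6 hours, finish becomes 21.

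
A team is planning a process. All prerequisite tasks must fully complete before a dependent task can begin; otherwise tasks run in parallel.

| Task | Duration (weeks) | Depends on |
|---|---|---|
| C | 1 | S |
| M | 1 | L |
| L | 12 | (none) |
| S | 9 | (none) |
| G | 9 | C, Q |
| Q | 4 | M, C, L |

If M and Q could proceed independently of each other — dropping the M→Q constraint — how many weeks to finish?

25

With the dependency in place, L→M→Q→G = 12+1+4+9 = 26 sets the finish at 26 weeks.
Without M→Q, Q's earliest start moves from 13 to 12.
After: L→Q→G = 12+4+9 = 25 → 25 weeks.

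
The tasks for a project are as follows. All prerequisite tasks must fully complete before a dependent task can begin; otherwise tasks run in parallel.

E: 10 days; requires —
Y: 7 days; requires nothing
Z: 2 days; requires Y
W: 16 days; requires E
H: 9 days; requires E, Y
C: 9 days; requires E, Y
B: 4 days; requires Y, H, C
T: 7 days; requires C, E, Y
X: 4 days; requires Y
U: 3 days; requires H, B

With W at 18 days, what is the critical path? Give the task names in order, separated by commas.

Critical path before the change: E→W = 10+16 = 26 giving 26 days.
W is on the critical path; changing it to 18 makes that path 28 days.
No other chain overtakes it, so the finish is 28 days.

E, W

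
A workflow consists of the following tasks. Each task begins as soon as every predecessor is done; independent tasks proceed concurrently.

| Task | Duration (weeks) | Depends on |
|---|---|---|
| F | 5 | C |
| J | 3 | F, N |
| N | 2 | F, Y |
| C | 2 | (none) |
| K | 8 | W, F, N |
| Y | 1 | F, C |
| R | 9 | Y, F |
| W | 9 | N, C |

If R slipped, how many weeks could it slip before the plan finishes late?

10

Critical path: C→F→Y→N→W→K = 2+5+1+2+9+8 = 27, so the finish is 27 weeks.
R finishes as early as 17 and must finish by 27.
Float = 27 − 17 = 10.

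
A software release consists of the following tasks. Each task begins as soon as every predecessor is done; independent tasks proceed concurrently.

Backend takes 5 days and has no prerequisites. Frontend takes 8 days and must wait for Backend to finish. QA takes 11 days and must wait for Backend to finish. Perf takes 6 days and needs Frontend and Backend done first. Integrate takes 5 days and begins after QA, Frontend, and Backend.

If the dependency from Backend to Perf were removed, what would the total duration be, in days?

21

With the dependency in place, Backend→QA→Integrate = 5+11+5 = 21 sets the finish at 21 days.
Dropping Backend→Perf doesn't change Perf's earliest start (13); another predecessor still binds.
New critical path: Backend→QA→Integrate = 5+11+5 = 21 ⇒ 21 days.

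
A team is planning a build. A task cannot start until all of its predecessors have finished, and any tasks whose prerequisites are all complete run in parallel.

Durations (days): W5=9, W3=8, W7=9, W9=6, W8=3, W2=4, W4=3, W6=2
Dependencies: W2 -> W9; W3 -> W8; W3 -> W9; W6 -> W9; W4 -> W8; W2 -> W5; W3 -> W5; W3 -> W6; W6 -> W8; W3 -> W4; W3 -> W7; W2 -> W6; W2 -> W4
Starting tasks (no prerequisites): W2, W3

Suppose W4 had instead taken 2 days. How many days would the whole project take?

Baseline: W3→W5 = 8+9 = 17 → 17 days.
W4 is off the critical path — its longest chain is 14 days, giving 3 of slack.
That remains the longest chain; total 17 days.

17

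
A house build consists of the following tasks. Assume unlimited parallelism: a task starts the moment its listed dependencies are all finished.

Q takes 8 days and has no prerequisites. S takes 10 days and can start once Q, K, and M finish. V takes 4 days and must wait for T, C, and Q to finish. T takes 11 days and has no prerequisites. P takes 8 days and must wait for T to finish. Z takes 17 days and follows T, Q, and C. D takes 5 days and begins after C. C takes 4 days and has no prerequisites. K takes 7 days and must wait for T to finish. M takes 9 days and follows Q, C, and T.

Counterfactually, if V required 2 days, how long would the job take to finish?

30

The binding path is T→M→S = 11+9+10 = 30; finish at 30 days.
V is off the critical path — its longest chain is 15 days, giving 15 of slack.
No other chain overtakes it, so the finish is 30 days.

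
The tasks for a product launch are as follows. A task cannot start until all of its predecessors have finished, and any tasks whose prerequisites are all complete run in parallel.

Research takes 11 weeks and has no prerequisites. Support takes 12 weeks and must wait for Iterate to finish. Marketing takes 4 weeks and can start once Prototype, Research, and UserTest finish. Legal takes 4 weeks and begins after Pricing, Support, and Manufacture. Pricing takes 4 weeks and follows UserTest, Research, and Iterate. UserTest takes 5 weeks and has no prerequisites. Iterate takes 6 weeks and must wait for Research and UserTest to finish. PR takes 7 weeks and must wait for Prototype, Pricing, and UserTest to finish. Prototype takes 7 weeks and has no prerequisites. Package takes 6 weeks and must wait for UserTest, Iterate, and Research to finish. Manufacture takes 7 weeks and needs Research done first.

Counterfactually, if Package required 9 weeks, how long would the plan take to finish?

33

Actual critical path: Research→Iterate→Support→Legal = 11+6+12+4 = 33 ⇒ 33 weeks.
Package is off the critical path — its longest chain is 23 weeks, giving 10 of slack.
No other chain overtakes it, so the finish is 33 weeks.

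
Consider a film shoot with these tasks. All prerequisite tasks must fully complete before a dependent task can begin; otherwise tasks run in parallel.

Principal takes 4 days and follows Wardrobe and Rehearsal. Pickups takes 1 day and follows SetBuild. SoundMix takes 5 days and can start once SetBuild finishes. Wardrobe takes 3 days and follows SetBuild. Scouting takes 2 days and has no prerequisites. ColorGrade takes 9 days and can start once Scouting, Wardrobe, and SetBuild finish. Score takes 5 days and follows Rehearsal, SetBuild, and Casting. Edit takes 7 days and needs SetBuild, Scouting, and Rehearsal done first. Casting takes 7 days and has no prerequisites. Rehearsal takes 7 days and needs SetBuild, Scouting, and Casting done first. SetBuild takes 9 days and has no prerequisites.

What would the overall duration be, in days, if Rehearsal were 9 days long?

The binding path is SetBuild→Rehearsal→Edit = 9+7+7 = 23; finish at 23 days.
Since Rehearsal is critical, the +2 change carries straight to that chain (now 25 days).
That remains the longest chain; total 25 days.

25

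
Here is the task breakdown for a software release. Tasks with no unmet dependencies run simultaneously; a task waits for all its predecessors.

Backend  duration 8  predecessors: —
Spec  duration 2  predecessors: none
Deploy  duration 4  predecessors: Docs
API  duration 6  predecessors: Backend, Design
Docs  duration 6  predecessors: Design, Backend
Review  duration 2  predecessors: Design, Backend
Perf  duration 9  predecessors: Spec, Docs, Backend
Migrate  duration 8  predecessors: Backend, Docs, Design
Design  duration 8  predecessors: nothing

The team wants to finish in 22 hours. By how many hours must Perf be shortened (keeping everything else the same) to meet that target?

Current finish: 23 hours; target: 22.
Perf is on every critical path, so each hour cut from Perf cuts the finish by one (this holds down to a finish of 22).
Need 23 − 22 = 1 hour off Perf → Perf becomes 8 hours, finish becomes 22.

1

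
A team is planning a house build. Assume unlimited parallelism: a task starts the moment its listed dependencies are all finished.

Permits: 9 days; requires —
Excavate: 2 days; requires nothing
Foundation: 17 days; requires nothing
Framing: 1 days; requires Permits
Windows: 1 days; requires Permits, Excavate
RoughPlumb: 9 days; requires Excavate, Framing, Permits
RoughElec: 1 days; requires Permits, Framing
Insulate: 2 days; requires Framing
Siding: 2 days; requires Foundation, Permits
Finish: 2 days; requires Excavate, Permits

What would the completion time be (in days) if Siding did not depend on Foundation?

Original critical path: Permits→Framing→RoughPlumb = 9+1+9 = 19 ⇒ 19 days.
Without Foundation→Siding, Siding's earliest start moves from 17 to 9.
New critical path: Permits→Framing→RoughPlumb = 9+1+9 = 19 ⇒ 19 days.

19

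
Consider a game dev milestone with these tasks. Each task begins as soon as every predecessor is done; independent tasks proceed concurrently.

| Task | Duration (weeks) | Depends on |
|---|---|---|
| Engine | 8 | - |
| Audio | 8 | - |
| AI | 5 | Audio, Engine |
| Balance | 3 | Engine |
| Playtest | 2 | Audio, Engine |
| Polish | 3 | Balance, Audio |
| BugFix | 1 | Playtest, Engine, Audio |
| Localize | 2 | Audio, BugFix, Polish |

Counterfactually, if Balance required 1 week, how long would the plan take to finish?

14

Critical path before the change: Engine→Balance→Polish→Localize = 8+3+3+2 = 16 giving 16 weeks.
Balance lies on that path, so at 1 week the path becomes 14 weeks.
That remains the longest chain; total 14 weeks.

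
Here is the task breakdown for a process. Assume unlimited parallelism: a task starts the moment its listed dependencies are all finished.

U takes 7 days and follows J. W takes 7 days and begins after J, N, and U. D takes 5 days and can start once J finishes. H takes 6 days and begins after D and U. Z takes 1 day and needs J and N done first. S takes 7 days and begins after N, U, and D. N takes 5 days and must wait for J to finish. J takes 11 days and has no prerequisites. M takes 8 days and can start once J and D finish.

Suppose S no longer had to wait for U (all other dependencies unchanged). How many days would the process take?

25

Before: longest chain J→U→W = 11+7+7 = 25, finish 25.
Without U→S, S's earliest start moves from 18 to 16.
After: J→U→W = 11+7+7 = 25 → 25 days.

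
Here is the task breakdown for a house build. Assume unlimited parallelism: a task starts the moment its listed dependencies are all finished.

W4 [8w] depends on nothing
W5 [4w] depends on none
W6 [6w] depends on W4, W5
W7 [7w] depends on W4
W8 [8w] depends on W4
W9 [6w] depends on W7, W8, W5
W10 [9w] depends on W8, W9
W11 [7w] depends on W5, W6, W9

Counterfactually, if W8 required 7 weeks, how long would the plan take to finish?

Actual critical path: W4→W8→W9→W10 = 8+8+6+9 = 31 ⇒ 31 weeks.
W8 is on the critical path; changing it to 7 makes that path 30 weeks.
The binding chain switches to W4→W7→W9→W10 = 8+7+6+9 = 30; finish 30 weeks.

30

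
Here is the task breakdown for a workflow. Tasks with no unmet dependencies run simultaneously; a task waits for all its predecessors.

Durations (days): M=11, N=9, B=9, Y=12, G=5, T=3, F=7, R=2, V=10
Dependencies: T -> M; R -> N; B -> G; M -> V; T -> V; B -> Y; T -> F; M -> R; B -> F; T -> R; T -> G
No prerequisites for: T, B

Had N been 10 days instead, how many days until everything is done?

26

Critical path before the change: T→M→R→N = 3+11+2+9 = 25 giving 25 days.
N lies on that path, so at 10 days the path becomes 26 days.
The critical path is still T→M→R→N; finish is now 26 days.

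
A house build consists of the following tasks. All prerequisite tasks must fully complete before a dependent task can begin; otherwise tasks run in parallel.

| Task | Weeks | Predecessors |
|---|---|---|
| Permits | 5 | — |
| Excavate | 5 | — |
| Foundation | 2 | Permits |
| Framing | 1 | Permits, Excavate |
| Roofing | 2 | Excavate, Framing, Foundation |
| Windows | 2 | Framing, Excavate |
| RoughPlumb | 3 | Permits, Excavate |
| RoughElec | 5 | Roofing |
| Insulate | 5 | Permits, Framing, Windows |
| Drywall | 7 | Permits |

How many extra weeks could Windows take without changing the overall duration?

1

The longest chain is Permits→Foundation→Roofing→RoughElec = 5+2+2+5 = 14; overall finish 14 weeks.
The longest chain containing Windows totals 13 weeks.
So Windows can slip 9 − 8 = 1 week.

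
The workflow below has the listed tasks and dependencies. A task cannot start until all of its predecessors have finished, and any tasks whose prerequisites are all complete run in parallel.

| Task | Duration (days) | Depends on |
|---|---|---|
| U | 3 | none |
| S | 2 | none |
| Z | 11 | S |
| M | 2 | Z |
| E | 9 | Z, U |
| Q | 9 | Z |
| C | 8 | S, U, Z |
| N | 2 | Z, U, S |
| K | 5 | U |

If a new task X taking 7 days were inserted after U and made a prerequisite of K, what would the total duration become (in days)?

22

Originally the project takes 22 days.
With X inserted, K now waits for max(U, X).
New critical path: S→Z→E = 2+11+9 = 22 ⇒ 22 days.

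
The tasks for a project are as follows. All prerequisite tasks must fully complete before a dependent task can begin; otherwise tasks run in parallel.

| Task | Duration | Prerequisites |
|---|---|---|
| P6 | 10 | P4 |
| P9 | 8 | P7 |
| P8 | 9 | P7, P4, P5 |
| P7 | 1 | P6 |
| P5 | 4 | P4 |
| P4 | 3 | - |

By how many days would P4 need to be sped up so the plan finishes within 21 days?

Current finish: 23 days; target: 21.
P4 is on every critical path, so each day cut from P4 cuts the finish by one (this holds down to a finish of 21).
Need 23 − 21 = 2 days off P4 → P4 becomes 1 day, finish becomes 21.

2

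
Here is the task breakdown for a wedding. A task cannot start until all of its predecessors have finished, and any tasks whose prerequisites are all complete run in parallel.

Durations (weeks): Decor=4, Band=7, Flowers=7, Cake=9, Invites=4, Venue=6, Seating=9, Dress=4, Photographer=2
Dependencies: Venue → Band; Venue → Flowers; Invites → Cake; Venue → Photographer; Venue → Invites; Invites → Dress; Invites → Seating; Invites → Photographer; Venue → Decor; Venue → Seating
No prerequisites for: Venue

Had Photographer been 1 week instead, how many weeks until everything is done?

19

The binding path is Venue→Invites→Cake = 6+4+9 = 19; finish at 19 weeks.
The longest path through Photographer is only 12 weeks, so Photographer has float 7.
That remains the longest chain; total 19 weeks.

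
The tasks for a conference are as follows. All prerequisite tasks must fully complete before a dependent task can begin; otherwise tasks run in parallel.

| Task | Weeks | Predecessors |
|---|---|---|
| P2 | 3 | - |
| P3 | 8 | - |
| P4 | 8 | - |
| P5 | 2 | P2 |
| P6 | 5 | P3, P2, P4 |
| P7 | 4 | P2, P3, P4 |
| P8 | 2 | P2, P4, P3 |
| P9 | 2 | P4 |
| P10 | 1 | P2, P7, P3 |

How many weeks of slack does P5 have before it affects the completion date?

P3→P6 = 8+5 = 13 sets the makespan at 13 weeks.
Longest path through P5: 5 weeks (earliest finish 5, latest finish 13).
So P5 can slip 13 − 5 = 8 weeks.

8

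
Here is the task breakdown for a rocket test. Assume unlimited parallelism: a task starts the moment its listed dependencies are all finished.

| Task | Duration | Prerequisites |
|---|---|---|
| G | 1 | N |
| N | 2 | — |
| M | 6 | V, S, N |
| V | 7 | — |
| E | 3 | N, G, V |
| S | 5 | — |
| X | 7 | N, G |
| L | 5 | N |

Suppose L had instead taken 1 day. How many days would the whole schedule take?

13

Baseline: V→M = 7+6 = 13 → 13 days.
L has 6 days of float (longest path through it is 7).
No other chain overtakes it, so the finish is 13 days.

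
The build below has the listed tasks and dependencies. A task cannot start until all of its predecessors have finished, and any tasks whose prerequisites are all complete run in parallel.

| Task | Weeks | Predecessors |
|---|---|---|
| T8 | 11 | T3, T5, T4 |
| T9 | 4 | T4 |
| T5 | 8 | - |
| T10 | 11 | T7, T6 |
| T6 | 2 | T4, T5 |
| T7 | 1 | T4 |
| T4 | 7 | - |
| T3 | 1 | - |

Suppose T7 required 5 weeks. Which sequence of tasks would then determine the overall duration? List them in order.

T4, T7, T10

The binding path is T5→T6→T10 = 8+2+11 = 21; finish at 21 weeks.
T7 has 2 weeks of float (longest path through it is 19).
New critical path: T4→T7→T10 = 7+5+11 = 23 ⇒ 23 weeks.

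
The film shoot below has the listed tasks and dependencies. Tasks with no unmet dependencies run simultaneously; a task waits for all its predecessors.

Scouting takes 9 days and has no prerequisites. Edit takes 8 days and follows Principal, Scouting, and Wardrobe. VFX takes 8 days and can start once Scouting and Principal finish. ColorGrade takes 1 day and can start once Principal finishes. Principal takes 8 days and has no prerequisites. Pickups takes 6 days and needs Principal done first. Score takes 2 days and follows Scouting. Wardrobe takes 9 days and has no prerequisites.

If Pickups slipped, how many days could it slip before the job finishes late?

Critical path: Scouting→VFX = 9+8 = 17, so the finish is 17 days.
Longest path through Pickups: 14 days (earliest finish 14, latest finish 17).
Float = 17 − 14 = 3.

3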